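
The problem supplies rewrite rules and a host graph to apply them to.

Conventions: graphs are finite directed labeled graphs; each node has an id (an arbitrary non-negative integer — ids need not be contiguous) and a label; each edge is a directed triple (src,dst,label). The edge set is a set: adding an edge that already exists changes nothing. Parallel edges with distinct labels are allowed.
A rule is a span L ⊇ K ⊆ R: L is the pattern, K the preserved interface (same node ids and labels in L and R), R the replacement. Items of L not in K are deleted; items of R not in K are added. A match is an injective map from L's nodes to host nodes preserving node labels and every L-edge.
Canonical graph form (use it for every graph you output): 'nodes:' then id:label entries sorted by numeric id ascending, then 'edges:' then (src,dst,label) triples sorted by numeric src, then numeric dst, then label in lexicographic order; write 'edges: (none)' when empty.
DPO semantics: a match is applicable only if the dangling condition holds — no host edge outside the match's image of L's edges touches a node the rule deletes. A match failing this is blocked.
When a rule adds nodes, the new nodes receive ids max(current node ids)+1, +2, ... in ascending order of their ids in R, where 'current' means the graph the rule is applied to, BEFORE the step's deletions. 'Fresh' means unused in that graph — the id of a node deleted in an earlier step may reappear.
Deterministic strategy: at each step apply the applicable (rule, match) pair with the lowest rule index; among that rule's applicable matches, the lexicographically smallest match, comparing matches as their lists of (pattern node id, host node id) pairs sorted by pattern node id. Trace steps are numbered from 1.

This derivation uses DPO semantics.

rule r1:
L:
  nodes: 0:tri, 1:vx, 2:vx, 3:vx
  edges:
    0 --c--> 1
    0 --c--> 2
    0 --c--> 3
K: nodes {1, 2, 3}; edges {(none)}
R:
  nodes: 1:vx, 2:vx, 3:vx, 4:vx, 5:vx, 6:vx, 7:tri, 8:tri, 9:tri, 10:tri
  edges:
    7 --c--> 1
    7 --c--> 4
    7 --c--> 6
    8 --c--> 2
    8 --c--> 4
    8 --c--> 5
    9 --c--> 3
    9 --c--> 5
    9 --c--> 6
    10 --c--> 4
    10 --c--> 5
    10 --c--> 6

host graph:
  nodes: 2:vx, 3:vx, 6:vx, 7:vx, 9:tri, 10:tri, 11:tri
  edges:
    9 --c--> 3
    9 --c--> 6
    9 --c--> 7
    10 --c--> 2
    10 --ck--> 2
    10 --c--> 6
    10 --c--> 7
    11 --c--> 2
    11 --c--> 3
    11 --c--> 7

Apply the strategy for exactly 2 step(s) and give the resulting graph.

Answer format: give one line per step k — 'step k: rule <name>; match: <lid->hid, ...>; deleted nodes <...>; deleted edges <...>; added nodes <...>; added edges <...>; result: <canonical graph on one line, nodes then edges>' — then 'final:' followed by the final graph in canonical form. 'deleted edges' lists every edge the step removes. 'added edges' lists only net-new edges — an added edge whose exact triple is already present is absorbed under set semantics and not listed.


step 1: rule r1; match: 0->9, 1->3, 2->6, 3->7; deleted nodes 9; deleted edges (9,3,c); (9,6,c); (9,7,c); added nodes 12, 13, 14, 15, 16, 17, 18; added edges (15,3,c); (15,12,c); (15,14,c); (16,6,c); (16,12,c); (16,13,c); (17,7,c); (17,13,c); (17,14,c); (18,12,c); (18,13,c); (18,14,c); result: nodes: 2:vx, 3:vx, 6:vx, 7:vx, 10:tri, 11:tri, 12:vx, 13:vx, 14:vx, 15:tri, 16:tri, 17:tri, 18:tri edges: (10,2,c); (10,2,ck); (10,6,c); (10,7,c); (11,2,c); (11,3,c); (11,7,c); (15,3,c); (15,12,c); (15,14,c); (16,6,c); (16,12,c); (16,13,c); (17,7,c); (17,13,c); (17,14,c); (18,12,c); (18,13,c); (18,14,c)
step 2: rule r1; match: 0->11, 1->2, 2->3, 3->7; deleted nodes 11; deleted edges (11,2,c); (11,3,c); (11,7,c); added nodes 19, 20, 21, 22, 23, 24, 25; added edges (22,2,c); (22,19,c); (22,21,c); (23,3,c); (23,19,c); (23,20,c); (24,7,c); (24,20,c); (24,21,c); (25,19,c); (25,20,c); (25,21,c); result: nodes: 2:vx, 3:vx, 6:vx, 7:vx, 10:tri, 12:vx, 13:vx, 14:vx, 15:tri, 16:tri, 17:tri, 18:tri, 19:vx, 20:vx, 21:vx, 22:tri, 23:tri, 24:tri, 25:tri edges: (10,2,c); (10,2,ck); (10,6,c); (10,7,c); (15,3,c); (15,12,c); (15,14,c); (16,6,c); (16,12,c); (16,13,c); (17,7,c); (17,13,c); (17,14,c); (18,12,c); (18,13,c); (18,14,c); (22,2,c); (22,19,c); (22,21,c); (23,3,c); (23,19,c); (23,20,c); (24,7,c); (24,20,c); (24,21,c); (25,19,c); (25,20,c); (25,21,c)
final:
nodes: 2:vx, 3:vx, 6:vx, 7:vx, 10:tri, 12:vx, 13:vx, 14:vx, 15:tri, 16:tri, 17:tri, 18:tri, 19:vx, 20:vx, 21:vx, 22:tri, 23:tri, 24:tri, 25:tri
edges: (10,2,c); (10,2,ck); (10,6,c); (10,7,c); (15,3,c); (15,12,c); (15,14,c); (16,6,c); (16,12,c); (16,13,c); (17,7,c); (17,13,c); (17,14,c); (18,12,c); (18,13,c); (18,14,c); (22,2,c); (22,19,c); (22,21,c); (23,3,c); (23,19,c); (23,20,c); (24,7,c); (24,20,c); (24,21,c); (25,19,c); (25,20,c); (25,21,c)


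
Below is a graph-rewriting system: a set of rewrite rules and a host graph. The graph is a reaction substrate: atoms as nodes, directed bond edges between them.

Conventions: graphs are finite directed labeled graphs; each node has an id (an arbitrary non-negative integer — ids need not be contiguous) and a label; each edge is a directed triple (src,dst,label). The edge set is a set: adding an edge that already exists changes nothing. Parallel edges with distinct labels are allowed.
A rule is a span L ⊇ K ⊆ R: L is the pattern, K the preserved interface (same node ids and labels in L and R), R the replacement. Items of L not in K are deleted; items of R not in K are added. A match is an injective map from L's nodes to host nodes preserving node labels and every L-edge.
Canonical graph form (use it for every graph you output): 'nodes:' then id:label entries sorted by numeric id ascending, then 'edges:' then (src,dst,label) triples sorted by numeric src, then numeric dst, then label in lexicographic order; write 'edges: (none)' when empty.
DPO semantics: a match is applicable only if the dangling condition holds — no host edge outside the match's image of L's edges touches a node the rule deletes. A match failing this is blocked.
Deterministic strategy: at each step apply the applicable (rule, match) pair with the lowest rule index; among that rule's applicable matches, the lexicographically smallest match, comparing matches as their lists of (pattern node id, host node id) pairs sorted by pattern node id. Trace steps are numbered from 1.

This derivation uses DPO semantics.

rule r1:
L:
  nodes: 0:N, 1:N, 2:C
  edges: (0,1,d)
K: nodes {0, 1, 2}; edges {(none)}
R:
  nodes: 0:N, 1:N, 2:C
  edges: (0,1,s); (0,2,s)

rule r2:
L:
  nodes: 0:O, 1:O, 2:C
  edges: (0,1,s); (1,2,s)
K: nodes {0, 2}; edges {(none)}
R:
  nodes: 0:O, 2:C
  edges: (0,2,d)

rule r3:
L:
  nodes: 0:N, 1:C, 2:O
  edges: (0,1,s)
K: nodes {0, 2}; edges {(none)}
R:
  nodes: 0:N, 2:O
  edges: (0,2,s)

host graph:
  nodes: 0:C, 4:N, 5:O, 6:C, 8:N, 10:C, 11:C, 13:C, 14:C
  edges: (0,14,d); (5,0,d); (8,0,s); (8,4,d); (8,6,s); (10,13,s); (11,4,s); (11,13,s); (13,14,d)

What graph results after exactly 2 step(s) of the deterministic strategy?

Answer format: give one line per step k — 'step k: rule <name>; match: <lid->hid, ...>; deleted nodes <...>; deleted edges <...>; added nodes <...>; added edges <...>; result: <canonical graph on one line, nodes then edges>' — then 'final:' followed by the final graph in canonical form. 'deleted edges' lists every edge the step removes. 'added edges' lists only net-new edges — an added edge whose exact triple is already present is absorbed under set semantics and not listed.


step 1: rule r1; match: 0->8, 1->4, 2->0; deleted nodes (none); deleted edges (8,4,d); added nodes (none); added edges (8,4,s); result: nodes: 0:C, 4:N, 5:O, 6:C, 8:N, 10:C, 11:C, 13:C, 14:C edges: (0,14,d); (5,0,d); (8,0,s); (8,4,s); (8,6,s); (10,13,s); (11,4,s); (11,13,s); (13,14,d)
step 2: rule r3; match: 0->8, 1->6, 2->5; deleted nodes 6; deleted edges (8,6,s); added nodes (none); added edges (8,5,s); result: nodes: 0:C, 4:N, 5:O, 8:N, 10:C, 11:C, 13:C, 14:C edges: (0,14,d); (5,0,d); (8,0,s); (8,4,s); (8,5,s); (10,13,s); (11,4,s); (11,13,s); (13,14,d)
final:
nodes: 0:C, 4:N, 5:O, 8:N, 10:C, 11:C, 13:C, 14:C
edges: (0,14,d); (5,0,d); (8,0,s); (8,4,s); (8,5,s); (10,13,s); (11,4,s); (11,13,s); (13,14,d)


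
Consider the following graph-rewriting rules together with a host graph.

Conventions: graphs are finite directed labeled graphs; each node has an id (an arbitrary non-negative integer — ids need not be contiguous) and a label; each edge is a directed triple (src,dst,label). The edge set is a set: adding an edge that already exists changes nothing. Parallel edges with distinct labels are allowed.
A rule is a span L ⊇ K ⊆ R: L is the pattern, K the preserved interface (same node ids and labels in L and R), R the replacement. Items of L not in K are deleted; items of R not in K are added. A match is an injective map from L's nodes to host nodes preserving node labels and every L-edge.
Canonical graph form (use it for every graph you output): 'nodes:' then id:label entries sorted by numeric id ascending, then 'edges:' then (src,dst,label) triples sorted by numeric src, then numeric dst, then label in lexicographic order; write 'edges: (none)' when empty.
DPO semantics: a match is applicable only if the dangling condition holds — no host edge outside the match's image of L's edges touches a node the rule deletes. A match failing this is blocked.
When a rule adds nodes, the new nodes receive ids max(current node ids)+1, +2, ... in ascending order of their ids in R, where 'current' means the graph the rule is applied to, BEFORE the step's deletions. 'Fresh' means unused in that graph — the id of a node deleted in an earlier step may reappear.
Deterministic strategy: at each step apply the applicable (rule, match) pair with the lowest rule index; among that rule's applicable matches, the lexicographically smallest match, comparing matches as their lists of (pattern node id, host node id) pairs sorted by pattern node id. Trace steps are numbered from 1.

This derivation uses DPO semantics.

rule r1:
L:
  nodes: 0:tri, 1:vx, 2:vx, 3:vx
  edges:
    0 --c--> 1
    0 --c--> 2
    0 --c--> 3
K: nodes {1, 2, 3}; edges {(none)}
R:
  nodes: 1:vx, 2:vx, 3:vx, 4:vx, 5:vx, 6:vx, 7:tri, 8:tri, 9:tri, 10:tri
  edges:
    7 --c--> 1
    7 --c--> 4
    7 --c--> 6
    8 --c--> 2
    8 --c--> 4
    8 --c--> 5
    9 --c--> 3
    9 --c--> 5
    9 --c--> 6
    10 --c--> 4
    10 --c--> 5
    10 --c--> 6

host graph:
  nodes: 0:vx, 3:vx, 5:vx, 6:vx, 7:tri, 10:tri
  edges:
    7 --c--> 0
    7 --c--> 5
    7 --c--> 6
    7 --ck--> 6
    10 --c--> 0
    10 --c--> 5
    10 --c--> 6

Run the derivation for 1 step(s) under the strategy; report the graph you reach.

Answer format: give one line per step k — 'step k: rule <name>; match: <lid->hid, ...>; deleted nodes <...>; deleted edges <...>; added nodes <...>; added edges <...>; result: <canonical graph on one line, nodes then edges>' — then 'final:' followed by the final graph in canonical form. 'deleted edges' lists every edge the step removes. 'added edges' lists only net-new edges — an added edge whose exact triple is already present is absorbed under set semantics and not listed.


step 1: rule r1; match: 0->10, 1->0, 2->5, 3->6; deleted nodes 10; deleted edges (10,0,c); (10,5,c); (10,6,c); added nodes 11, 12, 13, 14, 15, 16, 17; added edges (14,0,c); (14,11,c); (14,13,c); (15,5,c); (15,11,c); (15,12,c); (16,6,c); (16,12,c); (16,13,c); (17,11,c); (17,12,c); (17,13,c); result: nodes: 0:vx, 3:vx, 5:vx, 6:vx, 7:tri, 11:vx, 12:vx, 13:vx, 14:tri, 15:tri, 16:tri, 17:tri edges: (7,0,c); (7,5,c); (7,6,c); (7,6,ck); (14,0,c); (14,11,c); (14,13,c); (15,5,c); (15,11,c); (15,12,c); (16,6,c); (16,12,c); (16,13,c); (17,11,c); (17,12,c); (17,13,c)
final:
nodes: 0:vx, 3:vx, 5:vx, 6:vx, 7:tri, 11:vx, 12:vx, 13:vx, 14:tri, 15:tri, 16:tri, 17:tri
edges: (7,0,c); (7,5,c); (7,6,c); (7,6,ck); (14,0,c); (14,11,c); (14,13,c); (15,5,c); (15,11,c); (15,12,c); (16,6,c); (16,12,c); (16,13,c); (17,11,c); (17,12,c); (17,13,c)


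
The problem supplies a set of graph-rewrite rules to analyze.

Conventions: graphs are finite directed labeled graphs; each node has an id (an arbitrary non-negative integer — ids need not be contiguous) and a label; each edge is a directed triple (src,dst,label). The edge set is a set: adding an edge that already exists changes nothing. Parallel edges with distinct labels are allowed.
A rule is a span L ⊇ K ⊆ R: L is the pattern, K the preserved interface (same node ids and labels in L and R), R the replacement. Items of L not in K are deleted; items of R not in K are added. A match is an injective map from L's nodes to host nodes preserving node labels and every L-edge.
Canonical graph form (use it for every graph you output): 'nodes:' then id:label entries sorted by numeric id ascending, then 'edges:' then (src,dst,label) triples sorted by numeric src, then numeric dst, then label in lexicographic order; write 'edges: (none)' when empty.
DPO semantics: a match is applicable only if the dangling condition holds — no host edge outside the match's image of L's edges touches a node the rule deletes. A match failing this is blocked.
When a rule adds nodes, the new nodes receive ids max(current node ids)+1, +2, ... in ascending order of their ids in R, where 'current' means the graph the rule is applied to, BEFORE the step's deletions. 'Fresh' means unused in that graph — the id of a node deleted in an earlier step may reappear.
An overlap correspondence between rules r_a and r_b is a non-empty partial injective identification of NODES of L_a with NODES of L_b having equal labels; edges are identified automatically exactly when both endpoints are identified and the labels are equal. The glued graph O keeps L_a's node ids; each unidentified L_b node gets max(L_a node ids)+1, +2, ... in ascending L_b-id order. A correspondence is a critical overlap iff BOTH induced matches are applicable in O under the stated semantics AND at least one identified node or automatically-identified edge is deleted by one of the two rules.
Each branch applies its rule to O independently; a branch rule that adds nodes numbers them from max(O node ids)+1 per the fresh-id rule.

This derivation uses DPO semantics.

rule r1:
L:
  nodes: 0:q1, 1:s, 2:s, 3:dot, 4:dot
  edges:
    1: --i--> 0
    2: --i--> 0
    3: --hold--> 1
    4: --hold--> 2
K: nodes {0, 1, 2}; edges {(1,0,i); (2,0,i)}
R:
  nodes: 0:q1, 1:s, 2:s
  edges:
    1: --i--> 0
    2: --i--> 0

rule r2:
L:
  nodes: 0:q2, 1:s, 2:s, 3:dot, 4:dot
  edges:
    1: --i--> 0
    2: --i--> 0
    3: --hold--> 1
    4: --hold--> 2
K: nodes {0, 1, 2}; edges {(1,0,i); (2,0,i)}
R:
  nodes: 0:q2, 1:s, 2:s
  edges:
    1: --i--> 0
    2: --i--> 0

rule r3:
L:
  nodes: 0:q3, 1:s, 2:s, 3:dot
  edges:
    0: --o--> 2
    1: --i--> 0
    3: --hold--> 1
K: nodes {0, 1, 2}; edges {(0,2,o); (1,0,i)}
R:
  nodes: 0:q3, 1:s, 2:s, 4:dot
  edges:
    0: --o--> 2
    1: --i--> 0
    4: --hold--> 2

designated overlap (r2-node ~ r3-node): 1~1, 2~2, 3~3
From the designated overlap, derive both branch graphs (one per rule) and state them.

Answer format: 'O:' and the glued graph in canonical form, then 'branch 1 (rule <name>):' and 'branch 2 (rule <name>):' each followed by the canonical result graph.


O:
nodes: 0:q2, 1:s, 2:s, 3:dot, 4:dot, 5:q3
edges: (1,0,i); (1,5,i); (2,0,i); (3,1,hold); (4,2,hold); (5,2,o)
branch 1 (rule r2):
nodes: 0:q2, 1:s, 2:s, 5:q3
edges: (1,0,i); (1,5,i); (2,0,i); (5,2,o)
branch 2 (rule r3):
nodes: 0:q2, 1:s, 2:s, 4:dot, 5:q3, 6:dot
edges: (1,0,i); (1,5,i); (2,0,i); (4,2,hold); (5,2,o); (6,2,hold)


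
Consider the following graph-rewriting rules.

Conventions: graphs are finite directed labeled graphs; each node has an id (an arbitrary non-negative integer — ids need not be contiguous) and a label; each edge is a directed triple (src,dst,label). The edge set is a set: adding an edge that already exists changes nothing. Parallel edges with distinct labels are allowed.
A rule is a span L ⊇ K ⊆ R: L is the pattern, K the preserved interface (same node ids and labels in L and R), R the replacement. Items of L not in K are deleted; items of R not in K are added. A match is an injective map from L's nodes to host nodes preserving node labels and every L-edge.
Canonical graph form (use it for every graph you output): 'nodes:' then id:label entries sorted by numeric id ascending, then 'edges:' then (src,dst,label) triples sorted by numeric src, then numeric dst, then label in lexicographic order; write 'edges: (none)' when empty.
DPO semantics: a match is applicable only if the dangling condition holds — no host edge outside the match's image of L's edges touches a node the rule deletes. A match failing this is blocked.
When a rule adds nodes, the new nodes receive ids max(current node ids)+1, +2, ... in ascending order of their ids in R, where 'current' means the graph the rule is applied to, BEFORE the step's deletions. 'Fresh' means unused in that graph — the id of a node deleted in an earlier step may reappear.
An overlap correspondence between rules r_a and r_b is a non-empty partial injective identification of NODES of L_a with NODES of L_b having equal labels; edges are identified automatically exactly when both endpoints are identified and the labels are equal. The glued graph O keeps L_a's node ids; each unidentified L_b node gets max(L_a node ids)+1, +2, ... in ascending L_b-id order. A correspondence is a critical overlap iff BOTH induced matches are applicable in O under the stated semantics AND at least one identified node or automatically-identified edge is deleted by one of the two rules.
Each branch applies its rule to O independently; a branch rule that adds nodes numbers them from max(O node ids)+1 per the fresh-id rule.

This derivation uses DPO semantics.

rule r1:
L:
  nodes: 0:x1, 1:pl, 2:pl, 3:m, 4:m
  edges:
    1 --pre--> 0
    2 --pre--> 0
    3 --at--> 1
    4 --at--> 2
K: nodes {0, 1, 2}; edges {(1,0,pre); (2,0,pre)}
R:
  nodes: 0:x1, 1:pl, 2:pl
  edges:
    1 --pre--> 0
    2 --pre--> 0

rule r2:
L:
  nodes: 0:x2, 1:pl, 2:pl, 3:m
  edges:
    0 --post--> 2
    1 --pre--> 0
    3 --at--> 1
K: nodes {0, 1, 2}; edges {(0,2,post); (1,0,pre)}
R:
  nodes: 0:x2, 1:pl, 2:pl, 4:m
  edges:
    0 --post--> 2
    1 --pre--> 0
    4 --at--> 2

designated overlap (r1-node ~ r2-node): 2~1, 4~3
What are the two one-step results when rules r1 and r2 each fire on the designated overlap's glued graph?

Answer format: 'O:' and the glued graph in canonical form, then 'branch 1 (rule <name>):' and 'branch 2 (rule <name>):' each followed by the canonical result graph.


O:
nodes: 0:x1, 1:pl, 2:pl, 3:m, 4:m, 5:x2, 6:pl
edges: (1,0,pre); (2,0,pre); (2,5,pre); (3,1,at); (4,2,at); (5,6,post)
branch 1 (rule r1):
nodes: 0:x1, 1:pl, 2:pl, 5:x2, 6:pl
edges: (1,0,pre); (2,0,pre); (2,5,pre); (5,6,post)
branch 2 (rule r2):
nodes: 0:x1, 1:pl, 2:pl, 3:m, 5:x2, 6:pl, 7:m
edges: (1,0,pre); (2,0,pre); (2,5,pre); (3,1,at); (5,6,post); (7,6,at)


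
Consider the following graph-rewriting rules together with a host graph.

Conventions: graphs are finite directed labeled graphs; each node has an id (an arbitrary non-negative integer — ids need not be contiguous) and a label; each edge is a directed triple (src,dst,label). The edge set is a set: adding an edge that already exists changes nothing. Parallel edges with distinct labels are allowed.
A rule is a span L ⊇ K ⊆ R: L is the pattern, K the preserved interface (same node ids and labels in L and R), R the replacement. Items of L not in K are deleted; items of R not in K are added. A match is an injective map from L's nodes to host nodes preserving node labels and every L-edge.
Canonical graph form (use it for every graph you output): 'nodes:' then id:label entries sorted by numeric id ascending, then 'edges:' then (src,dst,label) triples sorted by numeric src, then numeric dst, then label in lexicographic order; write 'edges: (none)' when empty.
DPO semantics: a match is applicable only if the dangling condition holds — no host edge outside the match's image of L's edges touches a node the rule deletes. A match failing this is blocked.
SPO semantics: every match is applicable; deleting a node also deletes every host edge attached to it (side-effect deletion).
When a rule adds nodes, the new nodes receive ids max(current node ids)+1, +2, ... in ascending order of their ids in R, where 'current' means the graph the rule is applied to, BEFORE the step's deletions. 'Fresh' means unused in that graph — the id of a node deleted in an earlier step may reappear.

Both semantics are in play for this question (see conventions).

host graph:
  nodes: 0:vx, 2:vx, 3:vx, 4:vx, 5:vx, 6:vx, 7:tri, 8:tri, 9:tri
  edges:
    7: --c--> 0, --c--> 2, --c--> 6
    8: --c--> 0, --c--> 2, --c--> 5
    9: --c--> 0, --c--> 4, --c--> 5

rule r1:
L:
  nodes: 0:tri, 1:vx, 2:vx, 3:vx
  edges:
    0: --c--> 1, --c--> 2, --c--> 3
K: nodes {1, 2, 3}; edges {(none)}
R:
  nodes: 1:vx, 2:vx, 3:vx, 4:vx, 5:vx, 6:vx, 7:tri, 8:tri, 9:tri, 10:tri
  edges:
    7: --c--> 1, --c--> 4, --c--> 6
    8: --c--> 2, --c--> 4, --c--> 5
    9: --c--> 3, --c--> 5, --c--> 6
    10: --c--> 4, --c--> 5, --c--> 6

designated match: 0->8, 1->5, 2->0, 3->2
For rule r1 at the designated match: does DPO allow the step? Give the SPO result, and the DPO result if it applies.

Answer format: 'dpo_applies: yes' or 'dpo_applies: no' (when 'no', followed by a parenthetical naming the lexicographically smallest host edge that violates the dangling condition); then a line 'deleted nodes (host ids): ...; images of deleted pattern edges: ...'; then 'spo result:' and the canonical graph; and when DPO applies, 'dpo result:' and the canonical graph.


dpo_applies: yes
deleted nodes (host ids): 8; images of deleted pattern edges: (8,0,c); (8,2,c); (8,5,c)
spo result:
nodes: 0:vx, 2:vx, 3:vx, 4:vx, 5:vx, 6:vx, 7:tri, 9:tri, 10:vx, 11:vx, 12:vx, 13:tri, 14:tri, 15:tri, 16:tri
edges: (7,0,c); (7,2,c); (7,6,c); (9,0,c); (9,4,c); (9,5,c); (13,5,c); (13,10,c); (13,12,c); (14,0,c); (14,10,c); (14,11,c); (15,2,c); (15,11,c); (15,12,c); (16,10,c); (16,11,c); (16,12,c)
dpo result:
nodes: 0:vx, 2:vx, 3:vx, 4:vx, 5:vx, 6:vx, 7:tri, 9:tri, 10:vx, 11:vx, 12:vx, 13:tri, 14:tri, 15:tri, 16:tri
edges: (7,0,c); (7,2,c); (7,6,c); (9,0,c); (9,4,c); (9,5,c); (13,5,c); (13,10,c); (13,12,c); (14,0,c); (14,10,c); (14,11,c); (15,2,c); (15,11,c); (15,12,c); (16,10,c); (16,11,c); (16,12,c)


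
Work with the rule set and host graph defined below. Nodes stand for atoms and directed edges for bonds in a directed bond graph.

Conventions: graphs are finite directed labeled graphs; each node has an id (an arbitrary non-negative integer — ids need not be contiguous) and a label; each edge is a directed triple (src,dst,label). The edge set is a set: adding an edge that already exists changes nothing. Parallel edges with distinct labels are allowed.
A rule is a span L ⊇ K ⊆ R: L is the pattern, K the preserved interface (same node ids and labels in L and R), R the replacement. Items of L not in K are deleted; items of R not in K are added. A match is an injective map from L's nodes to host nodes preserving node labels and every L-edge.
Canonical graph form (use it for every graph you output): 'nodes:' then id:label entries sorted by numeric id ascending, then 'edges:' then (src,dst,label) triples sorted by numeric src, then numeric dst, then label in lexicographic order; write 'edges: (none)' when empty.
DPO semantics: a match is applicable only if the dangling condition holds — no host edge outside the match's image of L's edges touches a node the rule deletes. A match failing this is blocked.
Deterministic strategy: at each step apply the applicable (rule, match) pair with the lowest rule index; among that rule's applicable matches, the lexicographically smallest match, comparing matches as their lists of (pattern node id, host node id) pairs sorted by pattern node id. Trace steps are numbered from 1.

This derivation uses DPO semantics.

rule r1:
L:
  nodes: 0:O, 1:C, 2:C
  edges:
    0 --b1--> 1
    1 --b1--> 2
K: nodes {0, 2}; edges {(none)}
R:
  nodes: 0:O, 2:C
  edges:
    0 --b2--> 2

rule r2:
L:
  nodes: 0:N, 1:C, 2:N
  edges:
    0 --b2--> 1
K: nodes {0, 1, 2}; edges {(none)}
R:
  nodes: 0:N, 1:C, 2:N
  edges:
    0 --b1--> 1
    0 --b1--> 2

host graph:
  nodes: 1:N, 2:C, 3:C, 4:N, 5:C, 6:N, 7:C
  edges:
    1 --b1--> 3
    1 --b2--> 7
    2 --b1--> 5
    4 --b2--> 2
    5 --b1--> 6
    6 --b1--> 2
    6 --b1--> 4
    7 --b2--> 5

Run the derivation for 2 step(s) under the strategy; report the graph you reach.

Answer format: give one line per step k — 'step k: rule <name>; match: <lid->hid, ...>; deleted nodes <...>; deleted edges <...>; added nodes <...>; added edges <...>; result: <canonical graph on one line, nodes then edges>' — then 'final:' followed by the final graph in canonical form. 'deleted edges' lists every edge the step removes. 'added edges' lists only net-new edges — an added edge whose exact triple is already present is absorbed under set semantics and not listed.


step 1: rule r2; match: 0->1, 1->7, 2->4; deleted nodes (none); deleted edges (1,7,b2); added nodes (none); added edges (1,4,b1); (1,7,b1); result: nodes: 1:N, 2:C, 3:C, 4:N, 5:C, 6:N, 7:C edges: (1,3,b1); (1,4,b1); (1,7,b1); (2,5,b1); (4,2,b2); (5,6,b1); (6,2,b1); (6,4,b1); (7,5,b2)
step 2: rule r2; match: 0->4, 1->2, 2->1; deleted nodes (none); deleted edges (4,2,b2); added nodes (none); added edges (4,1,b1); (4,2,b1); result: nodes: 1:N, 2:C, 3:C, 4:N, 5:C, 6:N, 7:C edges: (1,3,b1); (1,4,b1); (1,7,b1); (2,5,b1); (4,1,b1); (4,2,b1); (5,6,b1); (6,2,b1); (6,4,b1); (7,5,b2)
final:
nodes: 1:N, 2:C, 3:C, 4:N, 5:C, 6:N, 7:C
edges: (1,3,b1); (1,4,b1); (1,7,b1); (2,5,b1); (4,1,b1); (4,2,b1); (5,6,b1); (6,2,b1); (6,4,b1); (7,5,b2)


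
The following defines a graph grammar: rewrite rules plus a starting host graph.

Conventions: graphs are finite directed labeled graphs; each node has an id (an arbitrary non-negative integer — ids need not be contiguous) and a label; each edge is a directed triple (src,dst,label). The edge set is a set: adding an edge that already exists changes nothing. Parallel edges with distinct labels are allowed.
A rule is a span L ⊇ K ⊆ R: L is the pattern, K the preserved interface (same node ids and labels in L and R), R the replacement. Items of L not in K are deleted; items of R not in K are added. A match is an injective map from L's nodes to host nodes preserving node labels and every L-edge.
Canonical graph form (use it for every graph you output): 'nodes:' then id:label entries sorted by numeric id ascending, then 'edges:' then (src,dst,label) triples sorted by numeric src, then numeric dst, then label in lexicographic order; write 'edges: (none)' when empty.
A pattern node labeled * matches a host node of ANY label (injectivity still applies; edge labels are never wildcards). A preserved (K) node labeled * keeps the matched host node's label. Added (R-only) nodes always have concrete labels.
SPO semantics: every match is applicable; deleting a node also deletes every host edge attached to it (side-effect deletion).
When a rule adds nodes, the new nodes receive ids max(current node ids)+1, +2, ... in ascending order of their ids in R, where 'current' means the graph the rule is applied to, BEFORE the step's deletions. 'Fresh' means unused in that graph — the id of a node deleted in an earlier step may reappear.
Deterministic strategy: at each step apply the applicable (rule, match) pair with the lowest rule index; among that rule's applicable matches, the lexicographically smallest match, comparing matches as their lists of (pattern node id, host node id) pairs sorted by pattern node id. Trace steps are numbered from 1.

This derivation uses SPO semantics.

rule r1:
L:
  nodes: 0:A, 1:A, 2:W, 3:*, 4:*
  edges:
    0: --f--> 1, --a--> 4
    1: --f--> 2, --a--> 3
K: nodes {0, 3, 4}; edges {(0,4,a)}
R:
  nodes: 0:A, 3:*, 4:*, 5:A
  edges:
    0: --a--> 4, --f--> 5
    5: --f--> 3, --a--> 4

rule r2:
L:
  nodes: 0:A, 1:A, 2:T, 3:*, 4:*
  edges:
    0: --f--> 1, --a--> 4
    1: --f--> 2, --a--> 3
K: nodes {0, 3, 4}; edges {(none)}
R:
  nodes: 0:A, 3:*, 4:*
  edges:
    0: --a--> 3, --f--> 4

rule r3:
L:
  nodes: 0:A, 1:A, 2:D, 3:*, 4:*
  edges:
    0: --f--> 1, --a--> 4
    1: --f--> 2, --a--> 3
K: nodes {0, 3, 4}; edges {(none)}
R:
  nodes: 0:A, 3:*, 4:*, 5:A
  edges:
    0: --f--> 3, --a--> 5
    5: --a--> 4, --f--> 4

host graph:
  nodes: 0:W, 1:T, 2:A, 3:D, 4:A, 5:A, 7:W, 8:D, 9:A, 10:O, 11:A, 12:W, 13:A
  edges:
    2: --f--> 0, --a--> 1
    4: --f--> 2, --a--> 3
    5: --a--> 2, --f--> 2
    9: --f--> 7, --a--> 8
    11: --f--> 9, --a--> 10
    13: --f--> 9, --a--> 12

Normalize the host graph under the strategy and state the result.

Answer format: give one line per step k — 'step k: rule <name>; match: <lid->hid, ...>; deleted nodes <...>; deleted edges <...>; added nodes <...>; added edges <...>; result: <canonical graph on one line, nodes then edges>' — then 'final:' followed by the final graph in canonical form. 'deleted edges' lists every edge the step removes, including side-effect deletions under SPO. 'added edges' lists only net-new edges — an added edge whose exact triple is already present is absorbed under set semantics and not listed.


step 1: rule r1; match: 0->4, 1->2, 2->0, 3->1, 4->3; deleted nodes 0, 2; deleted edges (2,0,f); (2,1,a); (4,2,f); (5,2,a); (5,2,f); added nodes 14; added edges (4,14,f); (14,1,f); (14,3,a); result: nodes: 1:T, 3:D, 4:A, 5:A, 7:W, 8:D, 9:A, 10:O, 11:A, 12:W, 13:A, 14:A edges: (4,3,a); (4,14,f); (9,7,f); (9,8,a); (11,9,f); (11,10,a); (13,9,f); (13,12,a); (14,1,f); (14,3,a)
step 2: rule r1; match: 0->11, 1->9, 2->7, 3->8, 4->10; deleted nodes 7, 9; deleted edges (9,7,f); (9,8,a); (11,9,f); (13,9,f); added nodes 15; added edges (11,15,f); (15,8,f); (15,10,a); result: nodes: 1:T, 3:D, 4:A, 5:A, 8:D, 10:O, 11:A, 12:W, 13:A, 14:A, 15:A edges: (4,3,a); (4,14,f); (11,10,a); (11,15,f); (13,12,a); (14,1,f); (14,3,a); (15,8,f); (15,10,a)
final:
nodes: 1:T, 3:D, 4:A, 5:A, 8:D, 10:O, 11:A, 12:W, 13:A, 14:A, 15:A
edges: (4,3,a); (4,14,f); (11,10,a); (11,15,f); (13,12,a); (14,1,f); (14,3,a); (15,8,f); (15,10,a)


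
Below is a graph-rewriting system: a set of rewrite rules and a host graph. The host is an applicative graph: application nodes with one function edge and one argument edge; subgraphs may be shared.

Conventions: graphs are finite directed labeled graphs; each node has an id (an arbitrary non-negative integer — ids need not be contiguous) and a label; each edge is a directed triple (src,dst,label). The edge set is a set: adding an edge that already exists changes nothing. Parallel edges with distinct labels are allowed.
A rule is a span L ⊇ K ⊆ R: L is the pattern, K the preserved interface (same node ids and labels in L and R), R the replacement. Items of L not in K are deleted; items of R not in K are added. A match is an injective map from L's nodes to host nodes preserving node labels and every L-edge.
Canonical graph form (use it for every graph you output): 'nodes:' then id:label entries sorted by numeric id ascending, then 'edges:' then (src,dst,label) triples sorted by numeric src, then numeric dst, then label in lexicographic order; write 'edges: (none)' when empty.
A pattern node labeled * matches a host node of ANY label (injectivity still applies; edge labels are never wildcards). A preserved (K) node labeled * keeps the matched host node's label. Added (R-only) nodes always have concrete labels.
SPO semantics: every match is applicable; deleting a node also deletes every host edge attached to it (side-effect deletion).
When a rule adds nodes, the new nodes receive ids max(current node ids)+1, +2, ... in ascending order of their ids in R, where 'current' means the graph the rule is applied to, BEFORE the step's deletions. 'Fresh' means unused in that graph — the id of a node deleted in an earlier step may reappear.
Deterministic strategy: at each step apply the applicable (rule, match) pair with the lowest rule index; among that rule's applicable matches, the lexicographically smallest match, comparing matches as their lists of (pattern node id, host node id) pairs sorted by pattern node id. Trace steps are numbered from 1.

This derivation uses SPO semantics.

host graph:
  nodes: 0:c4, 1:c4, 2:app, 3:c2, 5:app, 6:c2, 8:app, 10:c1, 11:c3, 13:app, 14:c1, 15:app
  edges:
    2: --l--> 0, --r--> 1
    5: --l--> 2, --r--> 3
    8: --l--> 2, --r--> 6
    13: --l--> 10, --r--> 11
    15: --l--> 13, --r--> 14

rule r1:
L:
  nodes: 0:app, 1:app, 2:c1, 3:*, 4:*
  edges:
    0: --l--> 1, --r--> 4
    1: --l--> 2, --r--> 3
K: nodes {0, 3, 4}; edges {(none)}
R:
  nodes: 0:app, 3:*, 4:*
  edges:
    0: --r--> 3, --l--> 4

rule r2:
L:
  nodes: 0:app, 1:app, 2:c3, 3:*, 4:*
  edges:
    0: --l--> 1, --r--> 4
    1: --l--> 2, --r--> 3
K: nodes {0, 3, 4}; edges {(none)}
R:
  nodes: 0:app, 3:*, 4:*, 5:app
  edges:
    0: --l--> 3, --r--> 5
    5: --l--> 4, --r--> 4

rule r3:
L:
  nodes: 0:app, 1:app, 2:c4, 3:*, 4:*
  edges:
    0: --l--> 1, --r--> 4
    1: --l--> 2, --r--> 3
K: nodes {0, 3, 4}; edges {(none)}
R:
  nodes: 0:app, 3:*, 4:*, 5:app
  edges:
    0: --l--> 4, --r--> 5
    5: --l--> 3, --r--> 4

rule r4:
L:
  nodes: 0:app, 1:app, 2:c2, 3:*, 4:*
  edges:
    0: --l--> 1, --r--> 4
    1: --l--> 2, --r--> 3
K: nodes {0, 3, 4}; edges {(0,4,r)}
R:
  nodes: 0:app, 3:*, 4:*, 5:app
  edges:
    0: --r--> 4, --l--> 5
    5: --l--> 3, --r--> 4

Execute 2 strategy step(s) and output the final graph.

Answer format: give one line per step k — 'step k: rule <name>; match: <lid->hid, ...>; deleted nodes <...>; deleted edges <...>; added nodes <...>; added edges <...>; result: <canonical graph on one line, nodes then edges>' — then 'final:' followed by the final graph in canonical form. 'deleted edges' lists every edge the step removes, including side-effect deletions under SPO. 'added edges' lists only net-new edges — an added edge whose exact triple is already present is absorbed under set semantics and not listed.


step 1: rule r1; match: 0->15, 1->13, 2->10, 3->11, 4->14; deleted nodes 10, 13; deleted edges (13,10,l); (13,11,r); (15,13,l); (15,14,r); added nodes (none); added edges (15,11,r); (15,14,l); result: nodes: 0:c4, 1:c4, 2:app, 3:c2, 5:app, 6:c2, 8:app, 11:c3, 14:c1, 15:app edges: (2,0,l); (2,1,r); (5,2,l); (5,3,r); (8,2,l); (8,6,r); (15,11,r); (15,14,l)
step 2: rule r3; match: 0->5, 1->2, 2->0, 3->1, 4->3; deleted nodes 0, 2; deleted edges (2,0,l); (2,1,r); (5,2,l); (5,3,r); (8,2,l); added nodes 16; added edges (5,3,l); (5,16,r); (16,1,l); (16,3,r); result: nodes: 1:c4, 3:c2, 5:app, 6:c2, 8:app, 11:c3, 14:c1, 15:app, 16:app edges: (5,3,l); (5,16,r); (8,6,r); (15,11,r); (15,14,l); (16,1,l); (16,3,r)
final:
nodes: 1:c4, 3:c2, 5:app, 6:c2, 8:app, 11:c3, 14:c1, 15:app, 16:app
edges: (5,3,l); (5,16,r); (8,6,r); (15,11,r); (15,14,l); (16,1,l); (16,3,r)


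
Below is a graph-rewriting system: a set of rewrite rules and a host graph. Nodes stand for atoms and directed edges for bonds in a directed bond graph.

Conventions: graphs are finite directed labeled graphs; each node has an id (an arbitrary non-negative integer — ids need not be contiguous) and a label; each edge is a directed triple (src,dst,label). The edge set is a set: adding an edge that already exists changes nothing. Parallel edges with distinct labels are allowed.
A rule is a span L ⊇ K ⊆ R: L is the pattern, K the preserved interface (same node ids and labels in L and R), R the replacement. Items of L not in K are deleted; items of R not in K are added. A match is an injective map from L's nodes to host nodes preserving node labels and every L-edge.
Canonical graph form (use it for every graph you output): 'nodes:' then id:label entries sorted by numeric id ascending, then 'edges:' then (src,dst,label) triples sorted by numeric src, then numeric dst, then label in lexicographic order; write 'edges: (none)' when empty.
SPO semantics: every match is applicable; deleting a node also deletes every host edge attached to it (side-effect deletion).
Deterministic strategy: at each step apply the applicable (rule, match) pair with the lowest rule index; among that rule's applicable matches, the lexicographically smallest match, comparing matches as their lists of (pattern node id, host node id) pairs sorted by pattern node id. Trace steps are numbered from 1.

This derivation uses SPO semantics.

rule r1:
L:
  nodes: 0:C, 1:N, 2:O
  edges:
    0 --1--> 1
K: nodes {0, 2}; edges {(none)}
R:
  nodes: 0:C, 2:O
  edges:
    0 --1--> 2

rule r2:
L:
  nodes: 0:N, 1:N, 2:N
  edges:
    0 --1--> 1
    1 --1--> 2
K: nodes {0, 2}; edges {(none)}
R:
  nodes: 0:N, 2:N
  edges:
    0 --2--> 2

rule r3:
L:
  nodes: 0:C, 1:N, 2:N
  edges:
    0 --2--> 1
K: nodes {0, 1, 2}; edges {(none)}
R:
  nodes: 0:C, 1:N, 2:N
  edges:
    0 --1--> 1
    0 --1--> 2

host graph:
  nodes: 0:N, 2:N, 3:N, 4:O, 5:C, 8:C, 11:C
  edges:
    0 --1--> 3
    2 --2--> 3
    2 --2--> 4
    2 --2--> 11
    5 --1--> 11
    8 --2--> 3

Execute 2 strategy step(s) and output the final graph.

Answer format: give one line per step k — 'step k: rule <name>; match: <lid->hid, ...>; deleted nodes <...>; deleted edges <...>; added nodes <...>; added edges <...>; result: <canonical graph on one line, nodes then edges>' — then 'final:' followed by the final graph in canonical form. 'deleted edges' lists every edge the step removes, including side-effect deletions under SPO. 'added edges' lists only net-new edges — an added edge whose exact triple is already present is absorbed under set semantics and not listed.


step 1: rule r3; match: 0->8, 1->3, 2->0; deleted nodes (none); deleted edges (8,3,2); added nodes (none); added edges (8,0,1); (8,3,1); result: nodes: 0:N, 2:N, 3:N, 4:O, 5:C, 8:C, 11:C edges: (0,3,1); (2,3,2); (2,4,2); (2,11,2); (5,11,1); (8,0,1); (8,3,1)
step 2: rule r1; match: 0->8, 1->0, 2->4; deleted nodes 0; deleted edges (0,3,1); (8,0,1); added nodes (none); added edges (8,4,1); result: nodes: 2:N, 3:N, 4:O, 5:C, 8:C, 11:C edges: (2,3,2); (2,4,2); (2,11,2); (5,11,1); (8,3,1); (8,4,1)
final:
nodes: 2:N, 3:N, 4:O, 5:C, 8:C, 11:C
edges: (2,3,2); (2,4,2); (2,11,2); (5,11,1); (8,3,1); (8,4,1)


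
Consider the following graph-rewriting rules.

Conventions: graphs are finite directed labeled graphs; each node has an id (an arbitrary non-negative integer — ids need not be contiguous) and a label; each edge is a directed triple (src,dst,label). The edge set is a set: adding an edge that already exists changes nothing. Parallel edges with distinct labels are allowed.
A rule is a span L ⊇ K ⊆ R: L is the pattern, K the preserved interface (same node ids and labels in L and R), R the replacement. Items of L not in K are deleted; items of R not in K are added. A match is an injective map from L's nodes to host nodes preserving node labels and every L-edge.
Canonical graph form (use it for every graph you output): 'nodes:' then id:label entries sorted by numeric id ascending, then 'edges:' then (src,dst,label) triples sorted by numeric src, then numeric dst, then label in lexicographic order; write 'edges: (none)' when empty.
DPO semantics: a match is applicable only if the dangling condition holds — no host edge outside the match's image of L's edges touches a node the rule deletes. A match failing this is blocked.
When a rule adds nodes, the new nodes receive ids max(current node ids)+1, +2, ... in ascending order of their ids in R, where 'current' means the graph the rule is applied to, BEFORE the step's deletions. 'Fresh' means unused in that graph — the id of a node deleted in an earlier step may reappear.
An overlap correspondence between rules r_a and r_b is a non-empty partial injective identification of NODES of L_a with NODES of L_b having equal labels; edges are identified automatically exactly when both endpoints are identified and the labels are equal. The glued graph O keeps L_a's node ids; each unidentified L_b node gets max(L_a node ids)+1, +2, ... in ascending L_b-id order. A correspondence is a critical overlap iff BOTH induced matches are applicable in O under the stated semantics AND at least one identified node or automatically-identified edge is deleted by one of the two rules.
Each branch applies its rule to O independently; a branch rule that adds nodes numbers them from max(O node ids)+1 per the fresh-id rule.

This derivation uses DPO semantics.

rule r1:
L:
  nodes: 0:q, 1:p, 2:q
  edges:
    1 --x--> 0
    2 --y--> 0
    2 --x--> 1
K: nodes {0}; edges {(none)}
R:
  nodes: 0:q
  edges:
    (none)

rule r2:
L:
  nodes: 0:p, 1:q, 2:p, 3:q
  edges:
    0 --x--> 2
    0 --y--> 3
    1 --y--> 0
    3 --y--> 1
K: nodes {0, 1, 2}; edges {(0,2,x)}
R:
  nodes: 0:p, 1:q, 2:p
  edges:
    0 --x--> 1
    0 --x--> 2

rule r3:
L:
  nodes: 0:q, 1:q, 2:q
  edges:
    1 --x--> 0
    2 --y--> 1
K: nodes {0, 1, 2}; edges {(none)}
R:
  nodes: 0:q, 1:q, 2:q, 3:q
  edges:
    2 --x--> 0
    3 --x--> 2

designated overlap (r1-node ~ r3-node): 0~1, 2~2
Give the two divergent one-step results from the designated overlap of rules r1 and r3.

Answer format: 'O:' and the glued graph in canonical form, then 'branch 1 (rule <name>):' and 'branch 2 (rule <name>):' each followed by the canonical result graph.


O:
nodes: 0:q, 1:p, 2:q, 3:q
edges: (0,3,x); (1,0,x); (2,0,y); (2,1,x)
branch 1 (rule r1):
nodes: 0:q, 3:q
edges: (0,3,x)
branch 2 (rule r3):
nodes: 0:q, 1:p, 2:q, 3:q, 4:q
edges: (1,0,x); (2,1,x); (2,3,x); (4,2,x)
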